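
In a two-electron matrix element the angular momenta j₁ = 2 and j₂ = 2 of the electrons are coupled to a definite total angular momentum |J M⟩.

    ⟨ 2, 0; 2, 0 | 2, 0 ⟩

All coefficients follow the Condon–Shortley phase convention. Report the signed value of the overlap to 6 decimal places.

√[5·2!2!2!/7! · 2!2!2!2!2!2!] = √(32/63)
  +(−1)^0/∏(0,2,2,2,0,0)! = 1/8  (running 1/8)
  +(−1)^1/∏(1,1,1,1,1,1)! = -1  (running -7/8)
  +(−1)^2/∏(2,0,0,0,2,2)! = 1/8  (running -3/4)
⟨..|..⟩ = √(32/63)·(-3/4) = -0.534522

-0.534522  (= −√(2/7))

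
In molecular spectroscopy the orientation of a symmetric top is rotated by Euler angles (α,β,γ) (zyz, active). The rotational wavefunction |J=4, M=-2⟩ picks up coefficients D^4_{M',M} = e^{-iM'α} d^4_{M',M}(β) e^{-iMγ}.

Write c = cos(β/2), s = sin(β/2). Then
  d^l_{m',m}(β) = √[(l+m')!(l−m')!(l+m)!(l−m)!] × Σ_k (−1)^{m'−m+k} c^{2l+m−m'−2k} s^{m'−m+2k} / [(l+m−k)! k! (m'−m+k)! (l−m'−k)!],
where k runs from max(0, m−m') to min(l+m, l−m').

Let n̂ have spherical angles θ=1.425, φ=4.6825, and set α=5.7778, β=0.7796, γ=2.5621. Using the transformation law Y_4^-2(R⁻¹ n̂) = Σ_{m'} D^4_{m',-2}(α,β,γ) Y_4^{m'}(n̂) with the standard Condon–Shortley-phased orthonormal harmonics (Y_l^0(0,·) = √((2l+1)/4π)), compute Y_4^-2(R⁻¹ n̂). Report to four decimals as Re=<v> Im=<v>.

Need the full column D^4_{m',-2} for m'=−4..4 at α=5.7778, β=0.7796, γ=2.5621.
cos(β/2)=0.924985, sin(β/2)=0.380003
d^4_{-4,-2}: single k=2 term ⇒ +0.478589;  D = -0.478226+0.018629i
d^4_{-3,-2}: k∈[1..2] ⇒ +0.823748 -0.417082 = +0.406666;  D = -0.363222-0.182886i
d^4_{-2,-2}: k∈[0..2] ⇒ +0.535893 -1.085337 +0.228971 = -0.320474;  D = +0.180678+0.264686i
d^4_{-1,-2}: k∈[0..2] ⇒ -0.934043 +0.788211 -0.088686 = -0.234518;  D = +0.021913+0.233492i
d^4_{0,-2}: k∈[0..2] ⇒ +0.858034 -0.386170 +0.024441 = +0.496305;  D = +0.198656-0.454812i
d^4_{1,-2}: k∈[0..2] ⇒ -0.525474 +0.133030 -0.004490 = -0.396935;  D = -0.315127+0.241356i
d^4_{2,-2}: k∈[0..2] ⇒ +0.228971 -0.030915 +0.000435 = +0.198490;  D = +0.196314-0.029312i
d^4_{3,-2}: k∈[0..1] ⇒ -0.070393 +0.003960 = -0.066432;  D = -0.062240-0.023226i
d^4_{4,-2}: single k=0 term ⇒ +0.013632;  D = +0.008868+0.010354i
Y_4^{m'}(θ=1.425,φ=4.6825) and Σ D·Y over m':
  (-0.4782+0.0186i)·(+0.4210+0.0506i)  (-0.3632-0.1829i)·(+0.0158-0.1754i)  (+0.1807+0.2647i)·(+0.2786+0.0167i)  (+0.0219+0.2335i)·(+0.0058-0.1939i)  (+0.1987-0.4548i)·(+0.2520+0.0000i)  (-0.3151+0.2414i)·(-0.0058-0.1939i)  (+0.1963-0.0293i)·(+0.2786-0.0167i)  (-0.0622-0.0232i)·(-0.0158-0.1754i)  (+0.0089+0.0104i)·(+0.4210-0.0506i)
Y_4^-2(R⁻¹ n̂) = +0.005271+0.067166i

Re=0.0053 Im=0.0672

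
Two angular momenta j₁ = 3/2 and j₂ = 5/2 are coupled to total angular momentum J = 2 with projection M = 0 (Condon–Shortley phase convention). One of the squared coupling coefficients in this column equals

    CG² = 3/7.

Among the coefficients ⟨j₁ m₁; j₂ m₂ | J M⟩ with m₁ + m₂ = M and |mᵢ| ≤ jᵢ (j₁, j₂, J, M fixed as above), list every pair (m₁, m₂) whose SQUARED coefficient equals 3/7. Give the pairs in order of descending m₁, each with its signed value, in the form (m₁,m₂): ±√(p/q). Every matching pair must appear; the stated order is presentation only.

Admissible pairs with m₁+m₂ = M = 0: (-3/2,3/2), (-1/2,1/2), (1/2,-1/2), (3/2,-3/2)
  (m₁,m₂)=(3/2,-3/2): CG² = 3/7, CG = +√(3/7)   ← matches the target
  (m₁,m₂)=(1/2,-1/2): CG² = 1/14, CG = −√(1/14)
  (m₁,m₂)=(-1/2,1/2): CG² = 1/14, CG = −√(1/14)
  (m₁,m₂)=(-3/2,3/2): CG² = 3/7, CG = +√(3/7)   ← matches the target
Pairs with CG² = 3/7: (3/2,-3/2): +√(3/7); (-3/2,3/2): +√(3/7)

(3/2,-3/2): +√(3/7); (-3/2,3/2): +√(3/7)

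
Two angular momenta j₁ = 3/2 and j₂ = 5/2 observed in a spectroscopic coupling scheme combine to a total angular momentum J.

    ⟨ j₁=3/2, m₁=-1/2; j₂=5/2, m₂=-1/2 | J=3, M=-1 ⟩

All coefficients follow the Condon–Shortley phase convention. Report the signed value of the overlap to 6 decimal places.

−√(1/60) ≈ -0.129099

√[7·1!2!4!/8! · 1!2!2!3!2!4!] = √(48/5)
  +(−1)^0/∏(0,1,2,2,0,2)! = 1/8  (running 1/8)
  +(−1)^1/∏(1,0,1,1,1,3)! = -1/6  (running -1/24)
⟨..|..⟩ = √(48/5)·(-1/24) = -0.129099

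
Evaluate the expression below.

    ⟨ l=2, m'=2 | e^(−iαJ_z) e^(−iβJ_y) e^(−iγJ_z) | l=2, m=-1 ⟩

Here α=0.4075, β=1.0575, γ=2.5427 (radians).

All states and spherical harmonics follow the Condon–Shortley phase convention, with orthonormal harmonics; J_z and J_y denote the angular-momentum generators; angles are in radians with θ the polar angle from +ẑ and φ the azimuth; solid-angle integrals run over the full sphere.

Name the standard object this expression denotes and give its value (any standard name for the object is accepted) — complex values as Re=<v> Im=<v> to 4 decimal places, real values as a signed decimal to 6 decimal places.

Wigner D-matrix element, Re=0.0346 Im=-0.2190

This is a Wigner D-matrix element — the rotation-matrix element ⟨l m'| R(α,β,γ) |l m⟩ in the angular-momentum basis.
First d^2_{2,-1}(β=1.0575), then the phase factors e^{-i(2)α} and e^{-i(-1)γ}:
With c≡cos(β/2)=0.863438 and s≡sin(β/2)=0.504454, N=[24·1·1·6]^{1/2}=12.000000
k: max(0,(-1)−(2))=0 … min(2+(-1),2−(2))=0
  k=0: (−1)^3·12.0000/(6)·0.8634^1·0.5045^3 = -0.221680
d^2_{2,-1}(1.0575) = -0.221680
D = (+0.685868-0.727726i)·(-0.221680)·(-0.825960+0.563728i) = +0.034640-0.218957i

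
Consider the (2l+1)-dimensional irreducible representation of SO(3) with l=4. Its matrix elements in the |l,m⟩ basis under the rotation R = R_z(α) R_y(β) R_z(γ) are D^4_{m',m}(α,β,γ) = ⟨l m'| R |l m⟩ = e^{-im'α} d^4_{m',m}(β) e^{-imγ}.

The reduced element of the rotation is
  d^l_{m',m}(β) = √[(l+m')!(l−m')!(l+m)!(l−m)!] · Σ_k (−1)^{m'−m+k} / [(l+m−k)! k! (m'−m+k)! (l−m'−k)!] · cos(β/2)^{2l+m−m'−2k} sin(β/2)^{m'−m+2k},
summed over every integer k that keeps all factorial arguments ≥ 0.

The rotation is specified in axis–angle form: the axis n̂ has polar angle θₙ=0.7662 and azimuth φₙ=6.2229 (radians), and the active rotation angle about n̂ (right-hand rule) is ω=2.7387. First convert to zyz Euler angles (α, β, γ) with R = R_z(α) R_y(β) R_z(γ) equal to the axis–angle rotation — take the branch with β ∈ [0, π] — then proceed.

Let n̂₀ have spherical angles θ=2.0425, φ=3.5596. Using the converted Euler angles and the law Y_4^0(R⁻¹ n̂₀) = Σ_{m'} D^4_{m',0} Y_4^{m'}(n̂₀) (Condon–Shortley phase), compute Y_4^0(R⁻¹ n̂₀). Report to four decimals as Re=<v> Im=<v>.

Re=-0.3577 Im=0.0000

Axis–angle → zyz. n̂ = (sinθₙcosφₙ, sinθₙsinφₙ, cosθₙ) = (+0.692143, -0.041777, +0.720551), ω = 2.7387.
R = I cosω + sinω [n̂]ₓ + (1−cosω) n̂n̂ᵀ gives
  R = [-0.000166, -0.338030, +0.941135; +0.226999, -0.916580, -0.329170; +0.973895, +0.213582, +0.076885]
β = atan2(√(R₁₃²+R₂₃²), R₃₃) = 1.493836; α = atan2(R₂₃, R₁₃) mod 2π = 5.946726; γ = atan2(R₃₂, −R₃₁) mod 2π = 2.925704
Need the full column D^4_{m',0} for m'=−4..4 at α=5.9467, β=1.4938, γ=2.9257.
cos(β/2)=0.733786, sin(β/2)=0.679380
d^4_{-4,0}: single k=4 term ⇒ +0.516749;  D = +0.115269-0.503728i
d^4_{-3,0}: k∈[3..4] ⇒ +0.789316 -0.676609 = +0.112707;  D = +0.060004-0.095407i
d^4_{-2,0}: k∈[2..4] ⇒ +0.683541 -1.562501 +0.502271 = -0.376688;  D = -0.294572+0.234779i
d^4_{-1,0}: k∈[1..4] ⇒ +0.348029 -1.790001 +1.534405 -0.219218 = -0.126785;  D = -0.119676+0.041858i
d^4_{0,0}: k∈[0..4] ⇒ +0.084054 -1.152826 +2.223478 -0.847105 +0.045384 = +0.352986;  D = +0.352986+0.000000i
d^4_{1,0}: k∈[0..3] ⇒ -0.348029 +1.790001 -1.534405 +0.219218 = +0.126785;  D = +0.119676+0.041858i
d^4_{2,0}: k∈[0..2] ⇒ +0.683541 -1.562501 +0.502271 = -0.376688;  D = -0.294572-0.234779i
d^4_{3,0}: k∈[0..1] ⇒ -0.789316 +0.676609 = -0.112707;  D = -0.060004-0.095407i
d^4_{4,0}: single k=0 term ⇒ +0.516749;  D = +0.115269+0.503728i
Y_4^{m'}(θ=2.0425,φ=3.5596) and Σ D·Y over m':
  (+0.1153-0.5037i)·(-0.0282-0.2772i)  (+0.0600-0.0954i)·(+0.1252-0.3820i)  (-0.2946+0.2348i)·(+0.0793-0.0877i)  (-0.1197+0.0419i)·(-0.2721+0.1209i)  (+0.3530+0.0000i)·(-0.1801+0.0000i)  (+0.1197+0.0419i)·(+0.2721+0.1209i)  (-0.2946-0.2348i)·(+0.0793+0.0877i)  (-0.0600-0.0954i)·(-0.1252-0.3820i)  (+0.1153+0.5037i)·(-0.0282+0.2772i)
Y_4^0(R⁻¹ n̂) = -0.357716+0.000000i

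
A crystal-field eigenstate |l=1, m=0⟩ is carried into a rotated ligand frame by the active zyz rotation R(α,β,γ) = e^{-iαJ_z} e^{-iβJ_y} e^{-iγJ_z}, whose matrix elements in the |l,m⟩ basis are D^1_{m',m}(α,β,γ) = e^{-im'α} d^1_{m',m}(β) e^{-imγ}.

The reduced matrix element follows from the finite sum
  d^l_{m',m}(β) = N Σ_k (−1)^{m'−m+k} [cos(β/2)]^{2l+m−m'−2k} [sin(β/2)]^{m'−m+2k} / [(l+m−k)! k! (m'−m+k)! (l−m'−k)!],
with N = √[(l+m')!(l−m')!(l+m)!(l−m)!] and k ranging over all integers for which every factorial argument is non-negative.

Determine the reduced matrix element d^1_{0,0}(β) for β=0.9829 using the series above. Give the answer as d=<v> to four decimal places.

d^1_{0,0}(β=0.9829) via the finite sum:
With c≡cos(β/2)=0.881650 and s≡sin(β/2)=0.471905, N=[1·1·1·1]^{1/2}=1.000000
Admissible k: 0..1 (factorial args all ≥0)
  k=0: (−1)^0·1.0000/(1)·0.8816^2·0.4719^0 = +0.777306
  k=1: (−1)^1·1.0000/(1)·0.8816^0·0.4719^2 = -0.222694
d^1_{0,0}(0.9829) = +0.777306 -0.222694 = +0.554612

d=0.5546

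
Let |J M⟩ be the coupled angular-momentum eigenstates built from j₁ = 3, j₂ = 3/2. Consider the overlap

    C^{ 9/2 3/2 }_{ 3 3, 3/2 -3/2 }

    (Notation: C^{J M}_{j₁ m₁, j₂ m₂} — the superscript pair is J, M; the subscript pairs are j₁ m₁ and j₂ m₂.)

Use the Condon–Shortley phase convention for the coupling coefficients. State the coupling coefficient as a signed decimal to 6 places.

j₁+j₂−J=0  J+j₁−j₂=6  J−j₁+j₂=3  j₁+j₂+J+1=10
(j₁±m₁, j₂±m₂, J±M) = (6,0,0,3,6,3)
P² = 1555200/7
sum k=0..0:
  [0] +1/4320 = 1/4320
S = 1/4320
C² = P²·S² = 1/84 ; C = +0.109109

+0.109109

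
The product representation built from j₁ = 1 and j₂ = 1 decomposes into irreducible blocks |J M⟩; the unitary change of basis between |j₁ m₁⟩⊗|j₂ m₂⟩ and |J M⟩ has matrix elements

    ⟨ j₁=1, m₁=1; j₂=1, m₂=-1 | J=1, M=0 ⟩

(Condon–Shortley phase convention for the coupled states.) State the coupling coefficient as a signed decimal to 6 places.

√[3·1!1!1!/4! · 2!0!0!2!1!1!] = √(1/2)
  +(−1)^0/∏(0,1,0,0,1,1)! = 1  (running 1)
⟨..|..⟩ = √(1/2)·(1) = +0.707107

+0.707107  (= +√(1/2))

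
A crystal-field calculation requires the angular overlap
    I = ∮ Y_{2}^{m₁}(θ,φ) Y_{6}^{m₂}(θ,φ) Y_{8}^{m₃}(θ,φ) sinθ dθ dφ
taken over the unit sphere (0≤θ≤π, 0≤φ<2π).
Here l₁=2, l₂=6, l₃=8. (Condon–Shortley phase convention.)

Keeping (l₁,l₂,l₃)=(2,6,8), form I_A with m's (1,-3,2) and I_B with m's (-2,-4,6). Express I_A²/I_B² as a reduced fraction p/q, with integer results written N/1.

200/1001

Same 2,6,8: normalisation and zero-m 3j drop out of the ratio.
A: Δ: 0! 4! 12! / 17! → 1/30940; sum: t=0:+1/13063680 = 1/13063680; 3j²(2 6 8; 1 -3 2) = Δ·Π!·Σ² = 10/1547  (sign +1)
B: Δ: 0! 4! 12! / 17! → 1/30940; sum: t=0:+1/174182400 = 1/174182400; 3j²(2 6 8; -2 -4 6) = Δ·Π!·Σ² = 11/340  (sign +1)
I_A²/I_B² = (10/1547)/(11/340) = 200/1001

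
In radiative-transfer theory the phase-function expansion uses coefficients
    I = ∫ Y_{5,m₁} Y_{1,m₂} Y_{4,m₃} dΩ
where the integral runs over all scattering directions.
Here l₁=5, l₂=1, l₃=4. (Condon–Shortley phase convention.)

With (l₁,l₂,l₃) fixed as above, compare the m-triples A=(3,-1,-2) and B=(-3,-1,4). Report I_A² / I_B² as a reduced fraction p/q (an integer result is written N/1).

28/1

l's match ⇒ only the (l;m) 3-j factors differ between A and B.
A: triangle coeff Δ(5,1,4) = 1/495; Σ_t [0,0]: t=0:+1/2880 = 1/2880; (3j)²=28/495 [(5 1 4; 3 -1 -2)], sign=+1
B: triangle coeff Δ(5,1,4) = 1/495; Σ_t [0,0]: t=0:+1/80640 = 1/80640; (3j)²=1/495 [(5 1 4; -3 -1 4)], sign=+1
I_A²/I_B² = (28/495)/(1/495) = 28/1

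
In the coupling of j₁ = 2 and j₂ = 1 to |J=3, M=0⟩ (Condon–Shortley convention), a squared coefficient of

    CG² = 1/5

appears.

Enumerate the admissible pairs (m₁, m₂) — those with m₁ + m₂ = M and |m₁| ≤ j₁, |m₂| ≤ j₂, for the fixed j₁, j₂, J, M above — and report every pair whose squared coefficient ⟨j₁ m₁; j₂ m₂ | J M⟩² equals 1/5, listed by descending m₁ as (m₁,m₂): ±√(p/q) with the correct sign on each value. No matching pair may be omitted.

(1,-1): +√(1/5); (-1,1): +√(1/5)

Admissible pairs with m₁+m₂ = M = 0: (-1,1), (0,0), (1,-1)
  (m₁,m₂)=(1,-1): CG² = 1/5, CG = +√(1/5)   ← matches the target
  (m₁,m₂)=(0,0): CG² = 3/5, CG = +√(3/5)
  (m₁,m₂)=(-1,1): CG² = 1/5, CG = +√(1/5)   ← matches the target
Pairs with CG² = 1/5: (1,-1): +√(1/5); (-1,1): +√(1/5)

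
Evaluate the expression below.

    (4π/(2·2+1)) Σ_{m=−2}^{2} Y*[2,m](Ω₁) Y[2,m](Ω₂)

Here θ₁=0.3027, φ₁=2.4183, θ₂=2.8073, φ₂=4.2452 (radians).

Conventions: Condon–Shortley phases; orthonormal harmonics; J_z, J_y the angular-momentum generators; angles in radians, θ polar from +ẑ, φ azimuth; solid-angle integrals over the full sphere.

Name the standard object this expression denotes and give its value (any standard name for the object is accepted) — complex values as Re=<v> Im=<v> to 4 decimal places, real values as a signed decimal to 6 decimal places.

Legendre polynomial (addition theorem), +0.787521

This sum is the spherical-harmonic addition theorem: it equals the Legendre polynomial P_l(cos γ) of the angle γ between the two directions.
Summing Y*_{l m}(θ₁,φ₁)·Y_{l m}(θ₂,φ₂) over m ∈ [−2, 2]; prefactor 4π/(2·2+1) = 2.513274:
  [-2]  conj(Y_{2,-2})(Ω₁) = +0.004253-0.034061i ; Y_{2,-2}(Ω₂) = -0.024713-0.033442i ; Δ = -0.001244+0.000700i
  [-1]  conj(Y_{2,-1})(Ω₁) = -0.164788+0.145493i ; Y_{2,-1}(Ω₂) = +0.107840-0.213783i ; Δ = +0.013333+0.050919i
  [+0]  conj(Y_{2,0})(Ω₁) = +0.546703-0.000000i ; Y_{2,0}(Ω₂) = +0.528927+0.000000i ; Δ = +0.289166+0.000000i
  [+1]  conj(Y_{2,1})(Ω₁) = +0.164788+0.145493i ; Y_{2,1}(Ω₂) = -0.107840-0.213783i ; Δ = +0.013333-0.050919i
  [+2]  conj(Y_{2,2})(Ω₁) = +0.004253+0.034061i ; Y_{2,2}(Ω₂) = -0.024713+0.033442i ; Δ = -0.001244-0.000700i
Σ over m = +0.313344+0.000000i; ×(4π/5) → +0.787521+0.000000i. Real part: 0.787521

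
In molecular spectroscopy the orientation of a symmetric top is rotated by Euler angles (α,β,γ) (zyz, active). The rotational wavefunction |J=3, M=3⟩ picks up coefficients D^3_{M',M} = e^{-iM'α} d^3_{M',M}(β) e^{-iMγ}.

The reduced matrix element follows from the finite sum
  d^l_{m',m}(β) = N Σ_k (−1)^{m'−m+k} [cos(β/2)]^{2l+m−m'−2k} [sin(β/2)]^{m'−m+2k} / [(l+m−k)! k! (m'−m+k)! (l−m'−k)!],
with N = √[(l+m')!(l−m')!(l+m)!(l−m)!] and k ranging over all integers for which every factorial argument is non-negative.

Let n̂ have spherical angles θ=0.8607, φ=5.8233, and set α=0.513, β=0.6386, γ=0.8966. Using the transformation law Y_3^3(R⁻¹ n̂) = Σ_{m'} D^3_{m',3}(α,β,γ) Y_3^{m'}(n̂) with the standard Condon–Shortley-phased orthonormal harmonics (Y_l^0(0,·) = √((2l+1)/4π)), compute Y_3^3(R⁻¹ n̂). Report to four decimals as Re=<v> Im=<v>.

Need the full column D^3_{m',3} for m'=−3..3 at α=0.5130, β=0.6386, γ=0.8966.
cos(β/2)=0.949455, sin(β/2)=0.313902
d^3_{-3,3}: single k=6 term ⇒ +0.000957;  D = +0.000390-0.000874i
d^3_{-2,3}: single k=5 term ⇒ +0.007088;  D = -0.000658-0.007057i
d^3_{-1,3}: single k=4 term ⇒ +0.033898;  D = -0.019308-0.027862i
d^3_{0,3}: single k=3 term ⇒ +0.118392;  D = -0.106513-0.051687i
d^3_{1,3}: single k=2 term ⇒ +0.310122;  D = -0.309541+0.018970i
d^3_{2,3}: single k=1 term ⇒ +0.593257;  D = -0.498112+0.322239i
d^3_{3,3}: single k=0 term ⇒ +0.732567;  D = -0.340614+0.648565i
Y_3^{m'}(θ=0.8607,φ=5.8233) and Σ D·Y over m':
  (+0.0004-0.0009i)·(+0.0346+0.1786i)  (-0.0007-0.0071i)·(+0.2322+0.3047i)  (-0.0193-0.0279i)·(+0.2470+0.1224i)  (-0.1065-0.0517i)·(-0.2129+0.0000i)  (-0.3095+0.0190i)·(-0.2470+0.1224i)  (-0.4981+0.3222i)·(+0.2322-0.3047i)  (-0.3406+0.6486i)·(-0.0346+0.1786i)
Y_3^3(R⁻¹ n̂) = -0.023882+0.100750i

Re=-0.0239 Im=0.1008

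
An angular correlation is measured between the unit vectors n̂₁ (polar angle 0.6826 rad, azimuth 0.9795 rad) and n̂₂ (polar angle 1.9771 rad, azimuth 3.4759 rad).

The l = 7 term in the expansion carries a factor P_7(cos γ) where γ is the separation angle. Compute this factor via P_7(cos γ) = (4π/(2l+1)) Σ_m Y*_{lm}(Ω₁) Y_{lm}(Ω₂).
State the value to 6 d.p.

Expand P_7 via completeness: Σ_{m} conj(Y_{7,m}) at Ω₁ times Y_{7,m} at Ω₂ —
  m=-7: (0.01670 + 0.01078j) × (0.19198 + 0.19824j) = 0.00107 + 0.00538j  (running Σ = 0.00107 + 0.00538j)
  m=-6: (0.08403 - 0.03614j) × (0.18723 + 0.40287j) = 0.03029 + 0.02709j  (running Σ = 0.03136 + 0.03247j)
  m=-5: (0.04605 - 0.24594j) × (0.02487 + 0.24606j) = 0.06166 + 0.00521j  (running Σ = 0.09302 + 0.03768j)
  m=-4: (-0.31051 - 0.30497j) × (0.04634 - 0.19476j) = -0.07378 + 0.04634j  (running Σ = 0.01924 + 0.08402j)
  m=-3: (-0.41071 + 0.08458j) × (0.17619 - 0.27617j) = -0.04901 + 0.12833j  (running Σ = -0.02976 + 0.21235j)
  m=-2: (-0.01113 + 0.02721j) × (-0.05352 + 0.04228j) = -0.00055 - 0.00193j  (running Σ = -0.03032 + 0.21043j)
  m=-1: (-0.21396 - 0.31865j) × (-0.31286 + 0.10867j) = 0.10157 + 0.07644j  (running Σ = 0.07125 + 0.28687j)
  m=0: (-0.15504 + 0.00000j) × (0.02889 + 0.00000j) = -0.00448 + 0.00000j  (running Σ = 0.06677 + 0.28687j)
  m=1: (0.21396 - 0.31865j) × (0.31286 + 0.10867j) = 0.10157 - 0.07644j  (running Σ = 0.16833 + 0.21043j)
  m=2: (-0.01113 - 0.02721j) × (-0.05352 - 0.04228j) = -0.00055 + 0.00193j  (running Σ = 0.16778 + 0.21235j)
  m=3: (0.41071 + 0.08458j) × (-0.17619 - 0.27617j) = -0.04901 - 0.12833j  (running Σ = 0.11877 + 0.08402j)
  m=4: (-0.31051 + 0.30497j) × (0.04634 + 0.19476j) = -0.07378 - 0.04634j  (running Σ = 0.04499 + 0.03768j)
  m=5: (-0.04605 - 0.24594j) × (-0.02487 + 0.24606j) = 0.06166 - 0.00521j  (running Σ = 0.10665 + 0.03247j)
  m=6: (0.08403 + 0.03614j) × (0.18723 - 0.40287j) = 0.03029 - 0.02709j  (running Σ = 0.13695 + 0.00538j)
  m=7: (-0.01670 + 0.01078j) × (-0.19198 + 0.19824j) = 0.00107 - 0.00538j  (running Σ = 0.13801 + 0.00000j)
Total Σ_m = 0.13801 + 0.00000j. Multiply by 0.837758: 0.11562 + 0.00000j. P_7(cos γ) = 0.115622

0.115622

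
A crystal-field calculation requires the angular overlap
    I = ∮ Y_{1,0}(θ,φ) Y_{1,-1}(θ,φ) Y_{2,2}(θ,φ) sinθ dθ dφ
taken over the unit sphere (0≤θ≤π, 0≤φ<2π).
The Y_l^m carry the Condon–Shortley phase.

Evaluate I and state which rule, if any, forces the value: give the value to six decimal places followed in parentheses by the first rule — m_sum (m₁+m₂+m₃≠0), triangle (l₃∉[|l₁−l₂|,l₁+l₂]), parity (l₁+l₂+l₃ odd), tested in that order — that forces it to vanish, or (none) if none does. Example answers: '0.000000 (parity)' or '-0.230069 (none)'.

Σmᵢ = 1 ≠ 0, so the φ-integral vanishes; I = 0

0.000000 (m_sum)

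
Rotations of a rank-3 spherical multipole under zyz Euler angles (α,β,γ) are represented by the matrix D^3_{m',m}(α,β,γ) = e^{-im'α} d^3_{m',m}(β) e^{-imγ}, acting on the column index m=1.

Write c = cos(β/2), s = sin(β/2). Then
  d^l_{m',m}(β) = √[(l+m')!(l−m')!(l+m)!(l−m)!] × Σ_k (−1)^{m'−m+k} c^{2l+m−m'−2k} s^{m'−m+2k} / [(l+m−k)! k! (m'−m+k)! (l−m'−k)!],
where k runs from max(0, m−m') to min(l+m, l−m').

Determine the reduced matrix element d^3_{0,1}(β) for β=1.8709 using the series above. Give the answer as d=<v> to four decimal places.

d=-0.2329

d^3_{0,1}(β=1.8709) via the finite sum:
Half-angle: c=0.593456, s=0.804866. N=√(6·6·24·2)=41.569219
k∈{1,2,3} keeps every argument non-negative
  k=1: (−1)^0·41.5692/(12)·0.5935^5·0.8049^1 = +0.205238
  k=2: (−1)^1·41.5692/(4)·0.5935^3·0.8049^3 = -1.132529
  k=3: (−1)^2·41.5692/(12)·0.5935^1·0.8049^5 = +0.694381
d^3_{0,1}(1.8709) = +0.205238 -1.132529 +0.694381 = -0.232909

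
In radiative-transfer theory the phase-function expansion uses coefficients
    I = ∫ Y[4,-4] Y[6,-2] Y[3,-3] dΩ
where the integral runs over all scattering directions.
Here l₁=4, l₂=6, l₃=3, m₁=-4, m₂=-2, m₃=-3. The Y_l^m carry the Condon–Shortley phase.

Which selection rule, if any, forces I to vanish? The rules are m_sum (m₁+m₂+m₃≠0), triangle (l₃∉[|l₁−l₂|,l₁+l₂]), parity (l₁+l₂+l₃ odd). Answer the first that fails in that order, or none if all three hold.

Σmᵢ = -9  ✗
l₃∈[|l₁−l₂|,l₁+l₂]=[2,10], have l₃=3
Σlᵢ = 13 ⇒ odd

m_sum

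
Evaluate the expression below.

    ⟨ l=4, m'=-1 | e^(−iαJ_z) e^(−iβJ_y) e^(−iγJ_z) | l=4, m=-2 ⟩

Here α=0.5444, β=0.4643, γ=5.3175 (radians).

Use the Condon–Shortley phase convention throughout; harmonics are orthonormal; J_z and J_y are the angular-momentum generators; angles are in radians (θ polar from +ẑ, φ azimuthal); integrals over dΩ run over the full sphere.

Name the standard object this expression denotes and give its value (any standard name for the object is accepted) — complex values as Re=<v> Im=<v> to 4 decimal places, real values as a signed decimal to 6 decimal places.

Wigner D-matrix element, Re=-0.1078 Im=0.5799

This is a Wigner D-matrix element — the rotation-matrix element ⟨l m'| R(α,β,γ) |l m⟩ in the angular-momentum basis.
First d^4_{-1,-2}(β=0.4643), then the phase factors e^{-i(-1)α} and e^{-i(-2)γ}:
c=cos(0.464300/2)=0.973174, s=sin(0.464300/2)=0.230070; N=√[6·120·2·720]=1018.233765
The bounds max(0,m−m')=0 and min(l+m,l−m')=2 give 3 terms
  k=0: (−1)^1·1018.2338/(240)·0.9732^7·0.2301^1 = -0.806920
  k=1: (−1)^2·1018.2338/(48)·0.9732^5·0.2301^3 = +0.225497
  k=2: (−1)^3·1018.2338/(72)·0.9732^3·0.2301^5 = -0.008402
d^4_{-1,-2}(0.4643) = -0.806920 +0.225497 -0.008402 = -0.589825
Attach z-rotation phases: D = e^{-i(-1)(0.5444)}·(-0.589825)·e^{-i(-2)(5.3175)} = -0.107815+0.579887i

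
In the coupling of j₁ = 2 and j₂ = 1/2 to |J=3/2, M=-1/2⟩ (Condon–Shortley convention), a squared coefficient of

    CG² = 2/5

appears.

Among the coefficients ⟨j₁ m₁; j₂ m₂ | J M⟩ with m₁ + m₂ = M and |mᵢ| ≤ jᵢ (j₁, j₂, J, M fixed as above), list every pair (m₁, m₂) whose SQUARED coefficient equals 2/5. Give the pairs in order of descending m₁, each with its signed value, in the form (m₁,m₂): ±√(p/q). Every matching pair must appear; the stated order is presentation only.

(0,-1/2): +√(2/5)

Admissible pairs with m₁+m₂ = M = -1/2: (-1,1/2), (0,-1/2)
  (m₁,m₂)=(0,-1/2): CG² = 2/5, CG = +√(2/5)   ← matches the target
  (m₁,m₂)=(-1,1/2): CG² = 3/5, CG = −√(3/5)
Pairs with CG² = 2/5: (0,-1/2): +√(2/5)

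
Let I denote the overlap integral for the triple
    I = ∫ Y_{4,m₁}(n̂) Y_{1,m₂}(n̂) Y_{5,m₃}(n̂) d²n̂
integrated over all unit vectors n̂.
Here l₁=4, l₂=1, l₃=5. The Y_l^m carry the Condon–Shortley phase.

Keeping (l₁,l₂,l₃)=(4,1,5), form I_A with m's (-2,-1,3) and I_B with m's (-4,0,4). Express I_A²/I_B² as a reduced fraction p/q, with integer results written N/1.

28/9

l's match ⇒ only the (l;m) 3-j factors differ between A and B.
A: triangle coeff Δ(4,1,5) = 1/495; Σ_t [0,0]: t=0:+1/2880 = 1/2880; (3j)²=28/495 [(4 1 5; -2 -1 3)], sign=+1
B: triangle coeff Δ(4,1,5) = 1/495; Σ_t [0,0]: t=0:+1/40320 = 1/40320; (3j)²=1/55 [(4 1 5; -4 0 4)], sign=-1
I_A²/I_B² = (28/495)/(1/55) = 28/9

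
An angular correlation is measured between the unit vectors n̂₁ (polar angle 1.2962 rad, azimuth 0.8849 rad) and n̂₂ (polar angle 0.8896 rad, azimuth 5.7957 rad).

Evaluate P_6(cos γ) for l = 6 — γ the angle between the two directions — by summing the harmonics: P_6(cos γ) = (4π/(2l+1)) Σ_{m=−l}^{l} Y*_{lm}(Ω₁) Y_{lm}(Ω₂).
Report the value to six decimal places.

0.164996

Expand P_6 via completeness: Σ_{m} conj(Y_{6,m}) at Ω₁ times Y_{6,m} at Ω₂ —
  m=-6: (0.21597 - 0.31771j) × (-0.10367 + 0.02282j) = -0.01514 + 0.03787j  (running Σ = -0.01514 + 0.03787j)
  m=-5: (-0.10645 - 0.35947j) × (-0.22720 + 0.19299j) = 0.09356 + 0.06113j  (running Σ = 0.07842 + 0.09900j)
  m=-4: (0.05398 + 0.02269j) × (-0.16167 + 0.40578j) = -0.01794 + 0.01823j  (running Σ = 0.06048 + 0.11723j)
  m=-3: (0.30503 - 0.16149j) × (0.02832 + 0.26037j) = 0.05068 + 0.07485j  (running Σ = 0.11117 + 0.19208j)
  m=-2: (0.00865 - 0.04291j) × (-0.10463 - 0.15431j) = -0.00753 + 0.00315j  (running Σ = 0.10364 + 0.19523j)
  m=-1: (0.20244 + 0.24735j) × (-0.30397 - 0.16116j) = -0.02168 - 0.10781j  (running Σ = 0.08197 + 0.08742j)
  m=0: (0.07051 + 0.00000j) × (0.09587 + 0.00000j) = 0.00676 + 0.00000j  (running Σ = 0.08872 + 0.08742j)
  m=1: (-0.20244 + 0.24735j) × (0.30397 - 0.16116j) = -0.02168 + 0.10781j  (running Σ = 0.06705 + 0.19523j)
  m=2: (0.00865 + 0.04291j) × (-0.10463 + 0.15431j) = -0.00753 - 0.00315j  (running Σ = 0.05952 + 0.19208j)
  m=3: (-0.30503 - 0.16149j) × (-0.02832 + 0.26037j) = 0.05068 - 0.07485j  (running Σ = 0.11021 + 0.11723j)
  m=4: (0.05398 - 0.02269j) × (-0.16167 - 0.40578j) = -0.01794 - 0.01823j  (running Σ = 0.09227 + 0.09900j)
  m=5: (0.10645 - 0.35947j) × (0.22720 + 0.19299j) = 0.09356 - 0.06113j  (running Σ = 0.18583 + 0.03787j)
  m=6: (0.21597 + 0.31771j) × (-0.10367 - 0.02282j) = -0.01514 - 0.03787j  (running Σ = 0.17069 + 0.00000j)
Accumulated sum 0.17069 + 0.00000j; after 4π/(2l+1) scaling, 0.16500 + 0.00000j ⇒ P_6 = 0.164996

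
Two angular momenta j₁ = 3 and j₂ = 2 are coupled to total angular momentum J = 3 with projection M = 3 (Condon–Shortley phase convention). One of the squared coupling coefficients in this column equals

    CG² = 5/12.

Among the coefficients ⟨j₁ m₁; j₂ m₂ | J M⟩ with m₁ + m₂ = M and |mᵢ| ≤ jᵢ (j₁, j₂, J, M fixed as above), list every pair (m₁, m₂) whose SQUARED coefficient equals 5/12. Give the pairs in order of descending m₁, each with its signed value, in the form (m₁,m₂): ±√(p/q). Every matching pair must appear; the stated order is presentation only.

Admissible pairs with m₁+m₂ = M = 3: (1,2), (2,1), (3,0)
  (m₁,m₂)=(3,0): CG² = 5/12, CG = +√(5/12)   ← matches the target
  (m₁,m₂)=(2,1): CG² = 5/12, CG = −√(5/12)   ← matches the target
  (m₁,m₂)=(1,2): CG² = 1/6, CG = +√(1/6)
Pairs with CG² = 5/12: (3,0): +√(5/12); (2,1): −√(5/12)

(3,0): +√(5/12); (2,1): −√(5/12)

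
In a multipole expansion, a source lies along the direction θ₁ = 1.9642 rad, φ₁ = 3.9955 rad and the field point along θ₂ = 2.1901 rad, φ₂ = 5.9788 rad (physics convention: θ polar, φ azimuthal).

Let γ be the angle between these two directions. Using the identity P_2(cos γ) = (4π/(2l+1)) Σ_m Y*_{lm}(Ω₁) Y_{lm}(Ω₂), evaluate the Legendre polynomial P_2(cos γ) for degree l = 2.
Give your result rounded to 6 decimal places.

Addition theorem: P_2(cos γ) = (4π/5) Σ_m Y*_{lm}(Ω₁) Y_{lm}(Ω₂), m = −2…2:
  [-2]  conj(Y_{2,-2})(Ω₁) = -0.04501 + 0.32642j ; Y_{2,-2}(Ω₂) = 0.21011 + 0.14647j ; Δ = -0.05727 + 0.06199j
  [-1]  conj(Y_{2,-1})(Ω₁) = 0.17972 + 0.20620j ; Y_{2,-1}(Ω₂) = -0.34837 - 0.10944j ; Δ = -0.04004 - 0.09150j
  [+0]  conj(Y_{2,0})(Ω₁) = -0.17636 + 0.00000j ; Y_{2,0}(Ω₂) = 0.00342 + 0.00000j ; Δ = -0.00060 + 0.00000j
  [+1]  conj(Y_{2,1})(Ω₁) = -0.17972 + 0.20620j ; Y_{2,1}(Ω₂) = 0.34837 - 0.10944j ; Δ = -0.04004 + 0.09150j
  [+2]  conj(Y_{2,2})(Ω₁) = -0.04501 - 0.32642j ; Y_{2,2}(Ω₂) = 0.21011 - 0.14647j ; Δ = -0.05727 - 0.06199j
Total Σ_m = -0.19522 + 0.00000j. Multiply by 2.513274: -0.49064 + 0.00000j. P_2(cos γ) = -0.490639

-0.490639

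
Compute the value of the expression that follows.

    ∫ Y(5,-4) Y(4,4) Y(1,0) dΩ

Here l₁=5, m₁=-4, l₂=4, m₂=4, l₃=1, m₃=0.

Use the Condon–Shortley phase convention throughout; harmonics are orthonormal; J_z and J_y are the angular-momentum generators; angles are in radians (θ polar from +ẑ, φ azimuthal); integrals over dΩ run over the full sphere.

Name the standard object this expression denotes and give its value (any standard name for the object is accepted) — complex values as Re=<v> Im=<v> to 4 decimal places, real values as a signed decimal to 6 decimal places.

This is a Gaunt coefficient — the integral of a triple product of spherical harmonics over the sphere.
Checks pass: Σm=0; 10 even; l₃=1∈[1,9].
(2·5+1)(2·4+1)(2·1+1) = 297
Δ: 8! 2! 0! / 11! → 1/495
sum: t=4:+1/576 = 1/576
3j²(5 4 1; 0 0 0) = Δ·Π!·Σ² = 5/99  (sign -1)
sum: t=8:+1/40320 = 1/40320
3j²(5 4 1; -4 4 0) = Δ·Π!·Σ² = 1/55  (sign -1)
combine: 4πI² = 297·5/99·1/55 = 3/11
take √, sign +1: I = 0.14731920

Gaunt coefficient, +0.147319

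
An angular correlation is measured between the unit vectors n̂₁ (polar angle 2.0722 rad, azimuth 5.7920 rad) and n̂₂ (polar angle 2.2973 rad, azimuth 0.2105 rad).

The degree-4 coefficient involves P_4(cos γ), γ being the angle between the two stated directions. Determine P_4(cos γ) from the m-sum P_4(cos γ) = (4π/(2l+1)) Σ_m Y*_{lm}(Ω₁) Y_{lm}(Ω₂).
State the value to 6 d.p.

-0.168762

Term-by-term m-sum for l=4 (normalisation 4π/9 = 1.396263):
  term(m=-4) = -0.034146-0.011881i   from Y*(Ω₁)=-0.100440-0.241632i, Y(Ω₂)=+0.092013-0.103067i
  term(m=-3) = -0.071737-0.121249i   from Y*(Ω₁)=-0.039387+0.403768i, Y(Ω₂)=-0.280295+0.205012i
  term(m=-2) = +0.010330-0.061120i   from Y*(Ω₁)=+0.088127-0.132069i, Y(Ω₂)=+0.356323-0.159552i
  term(m=-1) = -0.004387+0.003708i   from Y*(Ω₁)=+0.243132-0.130054i, Y(Ω₂)=-0.020374+0.004353i
  term(m=+0) = +0.079015+0.000000i   from Y*(Ω₁)=-0.218214-0.000000i, Y(Ω₂)=-0.362099+0.000000i
  term(m=+1) = -0.004387-0.003708i   from Y*(Ω₁)=-0.243132-0.130054i, Y(Ω₂)=+0.020374+0.004353i
  term(m=+2) = +0.010330+0.061120i   from Y*(Ω₁)=+0.088127+0.132069i, Y(Ω₂)=+0.356323+0.159552i
  term(m=+3) = -0.071737+0.121249i   from Y*(Ω₁)=+0.039387+0.403768i, Y(Ω₂)=+0.280295+0.205012i
  term(m=+4) = -0.034146+0.011881i   from Y*(Ω₁)=-0.100440+0.241632i, Y(Ω₂)=+0.092013+0.103067i
Accumulated sum -0.120867+0.000000i; after 4π/(2l+1) scaling, -0.168762+0.000000i ⇒ P_4 = -0.168762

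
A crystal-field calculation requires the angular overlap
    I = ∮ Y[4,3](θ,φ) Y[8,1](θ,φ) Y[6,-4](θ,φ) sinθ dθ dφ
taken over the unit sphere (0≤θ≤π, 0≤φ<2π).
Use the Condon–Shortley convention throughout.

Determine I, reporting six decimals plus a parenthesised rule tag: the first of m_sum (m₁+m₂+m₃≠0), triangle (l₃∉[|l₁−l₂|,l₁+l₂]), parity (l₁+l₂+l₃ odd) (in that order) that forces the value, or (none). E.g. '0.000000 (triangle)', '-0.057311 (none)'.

0.106585 (none)

Rules hold: Σm=0, L=18 even, 4≤6≤12.
N = 9·17·13 = 1989
Δ = 6!·2!·10!/19! = 1/23279256
Racah Σ t=2..4: t=2:+1/1658880 t=3:−1/518400 t=4:+1/1658880 = -1/1382400
⇒ 3j(4 8 6; 0 0 0)² = 504/46189, sgn -1
Racah Σ t=0..1: t=0:+1/261273600 t=1:−1/19353600 = -1/20901888
⇒ 3j(4 8 6; 3 1 -4)² = 21875/3325608, sgn -1
4πI² = N·(3j₀)²·(3jₘ)² = 1378125/9653501
I = +1·√(0.142759/4π) = 0.10658521
No selection rule forces the value: the integral is nonzero (none).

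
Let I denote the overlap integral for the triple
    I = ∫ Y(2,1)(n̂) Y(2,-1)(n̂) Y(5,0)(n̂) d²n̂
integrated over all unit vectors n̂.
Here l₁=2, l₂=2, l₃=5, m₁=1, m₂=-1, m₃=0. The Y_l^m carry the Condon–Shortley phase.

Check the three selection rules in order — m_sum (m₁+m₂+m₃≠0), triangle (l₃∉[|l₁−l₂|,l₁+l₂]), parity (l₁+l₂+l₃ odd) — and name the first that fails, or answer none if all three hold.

triangle

azimuthal sum: 1 − 1 + 0 = 0  ✓
l₃ must lie in [0,4]; have l₃=5  ✗
L = 2 + 2 + 5 = 9 (odd)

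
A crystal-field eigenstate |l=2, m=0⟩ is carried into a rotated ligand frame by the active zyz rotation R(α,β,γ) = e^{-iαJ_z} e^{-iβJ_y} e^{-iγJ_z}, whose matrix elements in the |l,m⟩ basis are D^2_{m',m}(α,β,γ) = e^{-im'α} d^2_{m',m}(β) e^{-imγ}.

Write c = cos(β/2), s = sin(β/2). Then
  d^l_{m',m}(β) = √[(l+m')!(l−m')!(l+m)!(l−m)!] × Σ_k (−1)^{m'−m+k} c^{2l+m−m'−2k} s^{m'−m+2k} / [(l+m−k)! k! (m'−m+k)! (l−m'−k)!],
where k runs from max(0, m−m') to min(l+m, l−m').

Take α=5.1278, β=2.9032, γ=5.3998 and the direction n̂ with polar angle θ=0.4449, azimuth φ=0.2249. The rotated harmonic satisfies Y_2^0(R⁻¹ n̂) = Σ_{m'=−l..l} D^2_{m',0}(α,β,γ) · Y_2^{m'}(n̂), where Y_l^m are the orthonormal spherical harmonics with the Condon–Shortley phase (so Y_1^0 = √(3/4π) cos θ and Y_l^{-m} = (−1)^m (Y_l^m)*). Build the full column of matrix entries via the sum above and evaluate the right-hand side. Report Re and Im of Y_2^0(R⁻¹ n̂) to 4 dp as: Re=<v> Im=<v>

Need the full column D^2_{m',0} for m'=−2..2 at α=5.1278, β=2.9032, γ=5.3998.
cos(β/2)=0.118914, sin(β/2)=0.992905
d^2_{-2,0}: single k=2 term ⇒ +0.034147;  D = -0.023025-0.025217i
d^2_{-1,0}: k∈[1..2] ⇒ +0.004090 -0.285123 = -0.281033;  D = -0.113415+0.257132i
d^2_{0,0}: k∈[0..2] ⇒ +0.000200 -0.055763 +0.971919 = +0.916356;  D = +0.916356+0.000000i
d^2_{1,0}: k∈[0..1] ⇒ -0.004090 +0.285123 = +0.281033;  D = +0.113415+0.257132i
d^2_{2,0}: single k=0 term ⇒ +0.034147;  D = -0.023025+0.025217i
Y_2^{m'}(θ=0.4449,φ=0.2249) and Σ D·Y over m':
  (-0.0230-0.0252i)·(+0.0644-0.0311i)  (-0.1134+0.2571i)·(+0.2926-0.0669i)  (+0.9164+0.0000i)·(+0.4555+0.0000i)  (+0.1134+0.2571i)·(-0.2926-0.0669i)  (-0.0230+0.0252i)·(+0.0644+0.0311i)
Y_2^0(R⁻¹ n̂) = +0.380956-0.000000i

Re=0.3810 Im=0.0000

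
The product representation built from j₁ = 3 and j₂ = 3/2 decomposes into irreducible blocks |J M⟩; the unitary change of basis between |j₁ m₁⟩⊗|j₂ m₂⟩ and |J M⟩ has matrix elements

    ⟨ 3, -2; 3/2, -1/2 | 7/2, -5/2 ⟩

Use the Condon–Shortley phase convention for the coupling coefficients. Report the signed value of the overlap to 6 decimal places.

-0.377964  (= −√(1/7))

triangle: 1!×5!×2!/9! = 240/362880
(j±m)!: 1!×5!×1!×2!×1!×6! = 172800
prefactor² = (2J+1)×Δ×N² = 6400/7
  k=0: +1/(0!×1!×5!×1!×0!×1!) = 1/120
  k=1: −1/(1!×0!×4!×0!×1!×2!) = -1/48
Σ = -1/80  ⇒  CG² = 6400/7×(-1/80)² = 1/7
CG = −√(1/7) = -0.377964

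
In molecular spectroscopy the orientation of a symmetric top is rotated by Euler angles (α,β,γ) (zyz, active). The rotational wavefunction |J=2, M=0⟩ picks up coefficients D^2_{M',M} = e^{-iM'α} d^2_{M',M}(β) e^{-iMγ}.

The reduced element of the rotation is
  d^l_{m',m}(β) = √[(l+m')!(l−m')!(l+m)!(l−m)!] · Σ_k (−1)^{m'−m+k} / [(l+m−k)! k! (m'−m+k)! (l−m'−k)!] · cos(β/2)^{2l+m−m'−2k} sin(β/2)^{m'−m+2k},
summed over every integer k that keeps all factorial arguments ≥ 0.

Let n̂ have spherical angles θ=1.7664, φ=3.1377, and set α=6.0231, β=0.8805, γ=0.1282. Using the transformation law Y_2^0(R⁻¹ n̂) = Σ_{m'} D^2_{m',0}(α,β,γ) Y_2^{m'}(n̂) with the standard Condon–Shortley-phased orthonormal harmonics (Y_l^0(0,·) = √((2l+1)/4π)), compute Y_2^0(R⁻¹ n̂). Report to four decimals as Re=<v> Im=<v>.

Need the full column D^2_{m',0} for m'=−2..2 at α=6.0231, β=0.8805, γ=0.1282.
cos(β/2)=0.904645, sin(β/2)=0.426166
d^2_{-2,0}: single k=2 term ⇒ +0.364073;  D = +0.315919-0.180955i
d^2_{-1,0}: k∈[1..2] ⇒ +0.772839 -0.171510 = +0.601329;  D = +0.581105-0.154640i
d^2_{0,0}: k∈[0..2] ⇒ +0.669750 -0.594529 +0.032985 = +0.108206;  D = +0.108206+0.000000i
d^2_{1,0}: k∈[0..1] ⇒ -0.772839 +0.171510 = -0.601329;  D = -0.581105-0.154640i
d^2_{2,0}: single k=0 term ⇒ +0.364073;  D = +0.315919+0.180955i
Y_2^{m'}(θ=1.7664,φ=3.1377) and Σ D·Y over m':
  (+0.3159-0.1810i)·(+0.3717+0.0029i)  (+0.5811-0.1546i)·(+0.1473+0.0006i)  (+0.1082+0.0000i)·(-0.2796+0.0000i)  (-0.5811-0.1546i)·(-0.1473+0.0006i)  (+0.3159+0.1810i)·(+0.3717-0.0029i)
Y_2^0(R⁻¹ n̂) = +0.376979+0.000000i

Re=0.3770 Im=0.0000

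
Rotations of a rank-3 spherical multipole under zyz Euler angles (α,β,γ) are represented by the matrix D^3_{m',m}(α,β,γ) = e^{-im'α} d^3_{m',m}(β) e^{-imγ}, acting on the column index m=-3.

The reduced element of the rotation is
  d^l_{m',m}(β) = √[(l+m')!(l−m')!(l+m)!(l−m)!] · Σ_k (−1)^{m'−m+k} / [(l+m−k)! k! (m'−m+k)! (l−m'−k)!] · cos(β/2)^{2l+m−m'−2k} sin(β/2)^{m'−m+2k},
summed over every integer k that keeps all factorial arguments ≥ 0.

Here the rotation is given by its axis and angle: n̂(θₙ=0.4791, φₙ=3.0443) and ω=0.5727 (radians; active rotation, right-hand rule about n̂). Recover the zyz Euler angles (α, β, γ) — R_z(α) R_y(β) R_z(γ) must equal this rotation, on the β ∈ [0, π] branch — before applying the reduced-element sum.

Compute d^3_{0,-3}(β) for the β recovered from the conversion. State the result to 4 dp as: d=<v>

d=-0.0096

Axis–angle → zyz. n̂ = (sinθₙcosφₙ, sinθₙsinφₙ, cosθₙ) = (-0.458801, +0.044779, +0.887410), ω = 0.5727.
R = I cosω + sinω [n̂]ₓ + (1−cosω) n̂n̂ᵀ gives
  R = [+0.874028, -0.484169, -0.040698; +0.477612, +0.840761, +0.254966; -0.089230, -0.242285, +0.966093]
β = atan2(√(R₁₃²+R₂₃²), R₃₃) = 0.261152; α = atan2(R₂₃, R₁₃) mod 2π = 1.729080; γ = atan2(R₃₂, −R₃₁) mod 2π = 5.065258
d^3_{0,-3}(β=0.2612) via the finite sum:
With c≡cos(β/2)=0.991487 and s≡sin(β/2)=0.130205, N=[6·6·1·720]^{1/2}=160.996894
k∈{0} keeps every argument non-negative
  k=0: (−1)^3·160.9969/(36)·0.9915^3·0.1302^3 = -0.009622
d^3_{0,-3}(0.2612) = -0.009622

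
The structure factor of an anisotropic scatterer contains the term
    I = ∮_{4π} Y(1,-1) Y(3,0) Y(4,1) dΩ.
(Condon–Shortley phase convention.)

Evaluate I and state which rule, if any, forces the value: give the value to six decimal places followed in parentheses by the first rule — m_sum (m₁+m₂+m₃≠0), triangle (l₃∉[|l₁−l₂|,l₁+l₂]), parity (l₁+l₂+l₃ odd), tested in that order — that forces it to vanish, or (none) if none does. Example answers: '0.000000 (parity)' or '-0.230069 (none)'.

m-sum 0 ✓  L=8 even ✓  2≤4≤4 ✓
Π(2lᵢ+1) = 3×7×9 = 189
triangle coeff Δ(1,3,4) = 1/252
Σ_t [0,0]: t=0:+1/36 = 1/36
(3j)²=4/63 [(1 3 4; 0 0 0)], sign=+1
Σ_t [0,0]: t=0:+1/72 = 1/72
(3j)²=5/126 [(1 3 4; -1 0 1)], sign=-1
⇒ 4πI² = 10/21
I = (-1)√(10/21/(4π)) = -0.19466390
No selection rule forces the value: the integral is nonzero (none).

-0.194664 (none)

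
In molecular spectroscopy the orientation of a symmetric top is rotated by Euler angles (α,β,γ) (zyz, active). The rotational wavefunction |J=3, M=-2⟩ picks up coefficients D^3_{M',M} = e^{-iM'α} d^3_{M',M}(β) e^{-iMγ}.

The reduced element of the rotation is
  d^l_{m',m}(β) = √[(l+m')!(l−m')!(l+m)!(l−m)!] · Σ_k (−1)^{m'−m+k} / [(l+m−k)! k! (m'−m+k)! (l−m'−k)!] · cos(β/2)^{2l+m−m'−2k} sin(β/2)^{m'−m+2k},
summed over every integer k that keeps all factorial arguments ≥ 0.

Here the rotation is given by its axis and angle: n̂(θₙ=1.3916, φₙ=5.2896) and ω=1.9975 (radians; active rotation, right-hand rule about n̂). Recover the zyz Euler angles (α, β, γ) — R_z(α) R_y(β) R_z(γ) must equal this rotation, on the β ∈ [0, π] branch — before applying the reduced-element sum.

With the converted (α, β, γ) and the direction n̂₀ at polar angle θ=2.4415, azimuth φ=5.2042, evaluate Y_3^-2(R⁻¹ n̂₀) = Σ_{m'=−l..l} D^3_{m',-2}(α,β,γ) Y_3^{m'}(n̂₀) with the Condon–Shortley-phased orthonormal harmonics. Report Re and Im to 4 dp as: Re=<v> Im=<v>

Re=-0.2071 Im=-0.3194

Axis–angle → zyz. n̂ = (sinθₙcosφₙ, sinθₙsinφₙ, cosθₙ) = (+0.536951, -0.824569, +0.178239), ω = 1.9975.
R = I cosω + sinω [n̂]ₓ + (1−cosω) n̂n̂ᵀ gives
  R = [-0.006230, -0.788254, -0.615319; -0.463740, +0.547440, -0.696602; +0.885950, +0.281008, -0.368955]
β = atan2(√(R₁₃²+R₂₃²), R₃₃) = 1.948681; α = atan2(R₂₃, R₁₃) mod 2π = 3.988869; γ = atan2(R₃₂, −R₃₁) mod 2π = 2.834447
Need the full column D^3_{m',-2} for m'=−3..3 at α=3.9889, β=1.9487, γ=2.8344.
cos(β/2)=0.561714, sin(β/2)=0.827332
d^3_{-3,-2}: single k=1 term ⇒ +0.113326;  D = +0.039576-0.106191i
d^3_{-2,-2}: k∈[0..1] ⇒ +0.031412 -0.340714 = -0.309302;  D = -0.145711-0.272830i
d^3_{-1,-2}: k∈[0..1] ⇒ -0.146304 +0.634767 = +0.488463;  D = -0.475266-0.112778i
d^3_{0,-2}: k∈[0..1] ⇒ +0.373233 -0.809672 = -0.436439;  D = -0.356650+0.251554i
d^3_{1,-2}: k∈[0..1] ⇒ -0.634767 +0.688514 = +0.053747;  D = -0.005859+0.053427i
d^3_{2,-2}: k∈[0..1] ⇒ +0.739126 -0.320684 = +0.418442;  D = -0.281547-0.309557i
d^3_{3,-2}: single k=0 term ⇒ -0.533321;  D = -0.533265+0.007748i
Y_3^{m'}(θ=2.4415,φ=5.2042) and Σ D·Y over m':
  (+0.0396-0.1062i)·(-0.1111-0.0106i)  (-0.1457-0.2728i)·(+0.1797-0.2701i)  (-0.4753-0.1128i)·(+0.1892+0.3532i)  (-0.3567+0.2516i)·(+0.0216+0.0000i)  (-0.0059+0.0534i)·(-0.1892+0.3532i)  (-0.2815-0.3096i)·(+0.1797+0.2701i)  (-0.5333+0.0077i)·(+0.1111-0.0106i)
Y_3^-2(R⁻¹ n̂) = -0.207104-0.319441i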